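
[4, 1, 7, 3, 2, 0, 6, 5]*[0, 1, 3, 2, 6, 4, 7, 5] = [6, 1, 5, 2, 3, 0, 7, 4]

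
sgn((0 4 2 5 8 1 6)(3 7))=-1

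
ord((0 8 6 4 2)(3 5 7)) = 15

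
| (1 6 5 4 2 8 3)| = 7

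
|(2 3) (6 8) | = 2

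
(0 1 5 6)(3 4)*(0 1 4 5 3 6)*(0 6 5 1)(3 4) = (0 3 1 4 5 6)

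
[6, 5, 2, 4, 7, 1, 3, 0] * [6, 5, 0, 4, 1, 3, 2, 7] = [2, 3, 0, 1, 7, 5, 4, 6]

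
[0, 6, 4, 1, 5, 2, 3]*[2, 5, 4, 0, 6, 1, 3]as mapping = [0→2, 1→3, 2→6, 3→5, 4→1, 5→4, 6→0]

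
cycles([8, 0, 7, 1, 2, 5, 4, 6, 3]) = (0 8 3 1)(2 7 6 4)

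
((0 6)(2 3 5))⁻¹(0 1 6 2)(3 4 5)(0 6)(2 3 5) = (0 3 6 1)(2 5 4)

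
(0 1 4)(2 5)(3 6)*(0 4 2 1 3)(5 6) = (0 3 5 1 2 6)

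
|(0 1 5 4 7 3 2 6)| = 8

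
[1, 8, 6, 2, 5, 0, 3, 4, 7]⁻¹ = [5, 0, 3, 6, 7, 4, 2, 8, 1]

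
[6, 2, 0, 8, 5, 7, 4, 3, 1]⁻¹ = [2, 8, 1, 7, 6, 4, 0, 5, 3]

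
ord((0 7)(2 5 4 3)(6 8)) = 4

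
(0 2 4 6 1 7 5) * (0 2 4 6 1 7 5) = (0 4 1 5 2 6 7)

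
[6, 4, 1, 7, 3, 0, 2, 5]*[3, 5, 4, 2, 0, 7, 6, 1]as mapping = [0→6, 1→0, 2→5, 3→1, 4→2, 5→3, 6→4, 7→7]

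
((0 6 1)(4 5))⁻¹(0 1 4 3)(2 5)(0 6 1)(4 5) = (0 5 3 6)(2 4)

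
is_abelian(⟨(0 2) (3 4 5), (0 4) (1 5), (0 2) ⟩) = no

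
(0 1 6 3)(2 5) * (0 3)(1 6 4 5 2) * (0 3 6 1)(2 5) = (0 1 4 2 5)(3 6)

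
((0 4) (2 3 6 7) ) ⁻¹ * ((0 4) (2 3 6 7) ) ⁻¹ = (2 6) (3 7) 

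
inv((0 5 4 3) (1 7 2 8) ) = (0 3 4 5) (1 8 2 7) 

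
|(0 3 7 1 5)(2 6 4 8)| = 20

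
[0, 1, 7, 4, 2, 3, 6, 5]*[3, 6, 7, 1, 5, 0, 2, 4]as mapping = [0→3, 1→6, 2→4, 3→5, 4→7, 5→1, 6→2, 7→0]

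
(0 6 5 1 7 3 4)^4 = (0 7 6 3 5 4 1)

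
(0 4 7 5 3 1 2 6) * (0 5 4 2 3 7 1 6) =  (0 2)(1 3 6 5 7 4)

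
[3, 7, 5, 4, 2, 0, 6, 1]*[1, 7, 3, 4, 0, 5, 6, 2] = [4, 2, 5, 0, 3, 1, 6, 7]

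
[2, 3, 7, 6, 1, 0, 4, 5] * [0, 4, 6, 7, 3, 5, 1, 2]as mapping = [0→6, 1→7, 2→2, 3→1, 4→4, 5→0, 6→3, 7→5]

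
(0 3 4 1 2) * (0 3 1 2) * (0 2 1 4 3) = (0 4 1 2)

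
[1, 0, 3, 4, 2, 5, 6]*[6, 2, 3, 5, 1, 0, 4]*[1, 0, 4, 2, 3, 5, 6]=[4, 6, 5, 0, 2, 1, 3]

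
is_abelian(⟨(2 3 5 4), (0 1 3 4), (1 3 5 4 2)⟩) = no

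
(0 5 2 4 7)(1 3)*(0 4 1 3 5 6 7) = (0 6 7 4)(1 5 2)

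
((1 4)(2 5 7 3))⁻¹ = (1 4)(2 3 7 5)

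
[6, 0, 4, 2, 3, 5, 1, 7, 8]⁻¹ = [1, 6, 3, 4, 2, 5, 0, 7, 8]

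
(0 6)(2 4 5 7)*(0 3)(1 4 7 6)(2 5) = (0 1 4 2 7 5 6 3)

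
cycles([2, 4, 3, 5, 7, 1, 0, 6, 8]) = (0 2 3 5 1 4 7 6)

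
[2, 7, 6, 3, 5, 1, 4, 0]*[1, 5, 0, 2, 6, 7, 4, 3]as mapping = [0→0, 1→3, 2→4, 3→2, 4→7, 5→5, 6→6, 7→1]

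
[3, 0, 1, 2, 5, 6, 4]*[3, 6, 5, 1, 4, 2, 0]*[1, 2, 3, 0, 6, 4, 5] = [2, 0, 5, 4, 3, 1, 6]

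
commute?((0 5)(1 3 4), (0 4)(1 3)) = no:(0 5)(1 3 4) * (0 4)(1 3) = (0 5 4 3), (0 4)(1 3) * (0 5)(1 3 4) = (0 1 4 5)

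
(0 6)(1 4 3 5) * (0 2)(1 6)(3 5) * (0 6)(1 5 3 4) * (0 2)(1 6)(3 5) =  (0 3 4 5 2 1 6)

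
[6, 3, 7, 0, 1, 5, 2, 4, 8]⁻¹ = [3, 4, 6, 1, 7, 5, 0, 2, 8]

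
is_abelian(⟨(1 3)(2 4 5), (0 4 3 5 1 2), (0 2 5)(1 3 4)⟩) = no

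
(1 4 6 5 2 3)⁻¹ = (1 3 2 5 6 4)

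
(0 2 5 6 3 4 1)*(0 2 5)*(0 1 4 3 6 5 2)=(0 2 1)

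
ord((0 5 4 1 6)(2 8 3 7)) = 20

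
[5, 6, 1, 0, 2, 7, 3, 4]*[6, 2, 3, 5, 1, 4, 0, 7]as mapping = [0→4, 1→0, 2→2, 3→6, 4→3, 5→7, 6→5, 7→1]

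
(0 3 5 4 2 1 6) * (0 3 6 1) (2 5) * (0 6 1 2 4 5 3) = (0 1 2 6) (3 4) 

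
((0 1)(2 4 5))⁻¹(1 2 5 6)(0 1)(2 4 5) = (0 4 2 6)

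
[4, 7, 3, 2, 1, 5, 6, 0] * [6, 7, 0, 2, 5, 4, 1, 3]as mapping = [0→5, 1→3, 2→2, 3→0, 4→7, 5→4, 6→1, 7→6]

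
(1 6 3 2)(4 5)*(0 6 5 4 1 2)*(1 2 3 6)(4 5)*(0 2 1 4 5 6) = (0 4 6)(1 5)(2 3)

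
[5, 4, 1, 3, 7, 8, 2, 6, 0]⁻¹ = [8, 2, 6, 3, 1, 0, 7, 4, 5]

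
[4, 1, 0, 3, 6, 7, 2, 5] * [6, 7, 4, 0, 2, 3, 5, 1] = [2, 7, 6, 0, 5, 1, 4, 3]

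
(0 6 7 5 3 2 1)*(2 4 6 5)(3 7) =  (0 5 7 2 1)(3 4 6)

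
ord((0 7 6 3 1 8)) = 6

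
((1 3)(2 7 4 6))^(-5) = (1 3)(2 6 4 7)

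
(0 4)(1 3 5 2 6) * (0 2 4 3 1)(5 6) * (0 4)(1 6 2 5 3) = (0 1 6 4 5)(2 3)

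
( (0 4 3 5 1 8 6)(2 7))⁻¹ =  (0 6 8 1 5 3 4)(2 7)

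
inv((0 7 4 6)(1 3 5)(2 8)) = (0 6 4 7)(1 5 3)(2 8)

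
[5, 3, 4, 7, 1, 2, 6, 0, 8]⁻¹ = [7, 4, 5, 1, 2, 0, 6, 3, 8]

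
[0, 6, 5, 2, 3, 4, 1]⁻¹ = [0, 6, 3, 4, 5, 2, 1]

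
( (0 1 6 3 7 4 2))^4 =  (0 7 1 4 6 2 3)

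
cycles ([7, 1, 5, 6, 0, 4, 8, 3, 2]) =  (0 7 3 6 8 2 5 4)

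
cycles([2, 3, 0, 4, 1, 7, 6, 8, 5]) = (0 2)(1 3 4)(5 7 8)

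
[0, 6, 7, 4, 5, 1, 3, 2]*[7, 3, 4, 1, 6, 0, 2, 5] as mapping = [0→7, 1→2, 2→5, 3→6, 4→0, 5→3, 6→1, 7→4] 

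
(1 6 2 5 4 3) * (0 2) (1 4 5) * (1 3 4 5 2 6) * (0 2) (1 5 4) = (0 6 2 3 4 1 5) 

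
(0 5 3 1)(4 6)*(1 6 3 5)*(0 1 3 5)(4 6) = (0 3 4 5)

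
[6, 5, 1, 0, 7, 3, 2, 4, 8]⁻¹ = [3, 2, 6, 5, 7, 1, 0, 4, 8]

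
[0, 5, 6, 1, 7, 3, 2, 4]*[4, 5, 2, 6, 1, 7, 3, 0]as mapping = [0→4, 1→7, 2→3, 3→5, 4→0, 5→6, 6→2, 7→1]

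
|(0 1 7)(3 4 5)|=3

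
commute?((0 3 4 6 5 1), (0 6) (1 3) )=no:(0 3 4 6 5 1)*(0 6) (1 3)=(0 1 6 5 3 4), (0 6) (1 3)*(0 3 4 6 5 1)=(0 5 1 4 6 3) 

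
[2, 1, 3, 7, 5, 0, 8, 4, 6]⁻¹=[5, 1, 0, 2, 7, 4, 8, 3, 6]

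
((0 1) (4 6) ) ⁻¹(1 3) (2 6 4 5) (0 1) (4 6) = (0 3) (2 4 6 5) 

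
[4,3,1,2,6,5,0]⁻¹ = [6,2,3,1,0,5,4]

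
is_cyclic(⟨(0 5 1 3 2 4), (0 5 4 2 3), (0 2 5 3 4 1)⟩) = no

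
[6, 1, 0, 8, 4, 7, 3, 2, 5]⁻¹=[2, 1, 7, 6, 4, 8, 0, 5, 3]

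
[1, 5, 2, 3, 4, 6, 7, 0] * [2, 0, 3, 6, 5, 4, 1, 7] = [0, 4, 3, 6, 5, 1, 7, 2]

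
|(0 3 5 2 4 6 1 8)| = 8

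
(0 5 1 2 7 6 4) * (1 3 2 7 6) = (0 5 3 2 6 4)(1 7)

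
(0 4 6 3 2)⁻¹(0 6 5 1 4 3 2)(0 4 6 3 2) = (0 4 3 5 1 6 2)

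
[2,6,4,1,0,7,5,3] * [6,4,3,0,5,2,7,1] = [3,7,5,4,6,1,2,0]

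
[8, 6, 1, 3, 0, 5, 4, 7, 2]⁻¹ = [4, 2, 8, 3, 6, 5, 1, 7, 0]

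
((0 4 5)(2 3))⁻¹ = (0 5 4)(2 3)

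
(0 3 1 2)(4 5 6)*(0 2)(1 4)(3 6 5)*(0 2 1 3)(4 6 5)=(0 5 4)(1 2)(3 6)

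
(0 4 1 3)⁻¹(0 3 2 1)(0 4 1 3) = (0 2 3 4)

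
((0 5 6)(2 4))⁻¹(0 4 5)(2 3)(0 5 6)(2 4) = (2 6 5)(3 4)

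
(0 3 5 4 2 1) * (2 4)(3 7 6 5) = (0 7 6 5 2 1)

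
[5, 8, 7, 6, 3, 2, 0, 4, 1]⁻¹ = [6, 8, 5, 4, 7, 0, 3, 2, 1]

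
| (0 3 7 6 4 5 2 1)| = 8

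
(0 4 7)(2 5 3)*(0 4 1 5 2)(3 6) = (0 1 5 6 3)(4 7)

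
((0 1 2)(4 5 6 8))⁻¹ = (0 2 1)(4 8 6 5)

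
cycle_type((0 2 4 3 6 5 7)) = 7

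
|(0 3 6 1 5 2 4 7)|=8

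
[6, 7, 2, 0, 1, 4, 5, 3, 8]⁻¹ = [3, 4, 2, 7, 5, 6, 0, 1, 8]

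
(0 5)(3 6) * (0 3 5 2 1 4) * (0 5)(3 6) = (0 2 1 4 5 6)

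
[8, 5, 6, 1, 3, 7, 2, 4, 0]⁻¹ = [8, 3, 6, 4, 7, 1, 2, 5, 0]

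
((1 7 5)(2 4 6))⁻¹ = (1 5 7)(2 6 4)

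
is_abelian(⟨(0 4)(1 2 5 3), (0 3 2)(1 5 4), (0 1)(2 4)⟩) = no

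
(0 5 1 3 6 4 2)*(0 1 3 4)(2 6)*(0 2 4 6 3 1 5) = (1 6 2 5)(3 4)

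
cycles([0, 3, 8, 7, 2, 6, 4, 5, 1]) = (1 3 7 5 6 4 2 8)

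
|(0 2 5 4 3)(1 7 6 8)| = 20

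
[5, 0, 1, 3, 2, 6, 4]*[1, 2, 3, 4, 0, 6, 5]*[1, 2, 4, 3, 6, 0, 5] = [5, 2, 4, 6, 3, 0, 1]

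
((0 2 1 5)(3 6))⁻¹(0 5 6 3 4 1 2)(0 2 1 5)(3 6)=(0 3 6 4 5 1 2)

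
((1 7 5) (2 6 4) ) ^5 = (1 5 7) (2 4 6) 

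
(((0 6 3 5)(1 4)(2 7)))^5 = (0 6 3 5)(1 4)(2 7)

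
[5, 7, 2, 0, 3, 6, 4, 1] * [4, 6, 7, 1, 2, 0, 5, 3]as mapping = [0→0, 1→3, 2→7, 3→4, 4→1, 5→5, 6→2, 7→6]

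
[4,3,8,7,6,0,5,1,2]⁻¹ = [5,7,8,1,0,6,4,3,2]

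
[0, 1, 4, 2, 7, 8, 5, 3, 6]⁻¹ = [0, 1, 3, 7, 2, 6, 8, 4, 5]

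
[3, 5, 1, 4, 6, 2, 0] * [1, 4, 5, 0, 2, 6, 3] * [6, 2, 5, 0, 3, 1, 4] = [6, 4, 3, 5, 0, 1, 2]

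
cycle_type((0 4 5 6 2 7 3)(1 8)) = 2.7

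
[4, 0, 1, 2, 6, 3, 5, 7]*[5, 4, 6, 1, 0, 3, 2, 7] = [0, 5, 4, 6, 2, 1, 3, 7]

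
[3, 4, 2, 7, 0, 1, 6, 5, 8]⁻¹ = [4, 5, 2, 0, 1, 7, 6, 3, 8]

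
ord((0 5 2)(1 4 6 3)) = 12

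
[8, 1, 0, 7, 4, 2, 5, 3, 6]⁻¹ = [2, 1, 5, 7, 4, 6, 8, 3, 0]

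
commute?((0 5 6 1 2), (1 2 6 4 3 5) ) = no:(0 5 6 1 2)*(1 2 6 4 3 5) = (0 1 6 2) (3 5 4), (1 2 6 4 3 5)*(0 5 6 1 2) = (0 5 2 1) (3 6 4) 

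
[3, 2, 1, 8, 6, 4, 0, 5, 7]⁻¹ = [6, 2, 1, 0, 5, 7, 4, 8, 3]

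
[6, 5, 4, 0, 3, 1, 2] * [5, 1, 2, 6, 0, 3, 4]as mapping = [0→4, 1→3, 2→0, 3→5, 4→6, 5→1, 6→2]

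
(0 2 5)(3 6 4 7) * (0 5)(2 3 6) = (0 3 2)(4 7 6)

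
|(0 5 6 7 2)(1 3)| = 10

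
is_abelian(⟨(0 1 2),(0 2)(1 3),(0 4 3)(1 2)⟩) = no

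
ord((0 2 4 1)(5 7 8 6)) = 4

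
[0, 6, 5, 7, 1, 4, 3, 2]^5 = [0, 5, 3, 1, 2, 7, 4, 6]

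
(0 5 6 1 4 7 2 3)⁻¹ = (0 3 2 7 4 1 6 5)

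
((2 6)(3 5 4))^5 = (2 6)(3 4 5)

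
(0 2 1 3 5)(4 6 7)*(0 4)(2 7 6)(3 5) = (0 7)(1 5 4 2)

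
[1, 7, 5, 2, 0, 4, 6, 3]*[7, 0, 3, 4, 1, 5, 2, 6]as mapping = [0→0, 1→6, 2→5, 3→3, 4→7, 5→1, 6→2, 7→4]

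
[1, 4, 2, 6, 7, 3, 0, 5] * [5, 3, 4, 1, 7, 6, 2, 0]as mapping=[0→3, 1→7, 2→4, 3→2, 4→0, 5→1, 6→5, 7→6]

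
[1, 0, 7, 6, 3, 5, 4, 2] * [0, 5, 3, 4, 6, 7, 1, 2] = [5, 0, 2, 1, 4, 7, 6, 3]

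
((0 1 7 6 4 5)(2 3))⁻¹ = (0 5 4 6 7 1)(2 3)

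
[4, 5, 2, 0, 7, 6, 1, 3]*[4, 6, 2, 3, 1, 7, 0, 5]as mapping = [0→1, 1→7, 2→2, 3→4, 4→5, 5→0, 6→6, 7→3]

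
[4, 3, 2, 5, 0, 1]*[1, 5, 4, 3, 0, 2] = [0, 3, 4, 2, 1, 5]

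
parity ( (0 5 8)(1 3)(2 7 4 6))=even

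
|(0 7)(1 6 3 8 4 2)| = 6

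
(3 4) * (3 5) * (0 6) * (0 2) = (0 6 2)(3 4 5)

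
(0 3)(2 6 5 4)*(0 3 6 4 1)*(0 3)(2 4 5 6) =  (0 2 5 1 3)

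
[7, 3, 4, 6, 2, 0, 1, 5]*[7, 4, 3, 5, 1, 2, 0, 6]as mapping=[0→6, 1→5, 2→1, 3→0, 4→3, 5→7, 6→4, 7→2]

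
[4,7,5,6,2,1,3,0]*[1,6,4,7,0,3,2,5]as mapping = [0→0,1→5,2→3,3→2,4→4,5→6,6→7,7→1]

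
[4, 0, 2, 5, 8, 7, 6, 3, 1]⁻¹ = [1, 8, 2, 7, 0, 3, 6, 5, 4]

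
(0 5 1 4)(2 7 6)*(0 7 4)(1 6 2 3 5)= (0 1)(2 4 7)(3 5 6)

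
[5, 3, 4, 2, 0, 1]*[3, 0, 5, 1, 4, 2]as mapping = [0→2, 1→1, 2→4, 3→5, 4→3, 5→0]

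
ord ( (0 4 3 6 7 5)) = 6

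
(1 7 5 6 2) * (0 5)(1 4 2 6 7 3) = (0 5 7)(1 3)(2 4)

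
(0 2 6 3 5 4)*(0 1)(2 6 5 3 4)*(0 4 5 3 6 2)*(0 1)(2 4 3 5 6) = (0 4)(1 3 2 5)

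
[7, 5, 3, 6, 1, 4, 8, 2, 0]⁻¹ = [8, 4, 7, 2, 5, 1, 3, 0, 6]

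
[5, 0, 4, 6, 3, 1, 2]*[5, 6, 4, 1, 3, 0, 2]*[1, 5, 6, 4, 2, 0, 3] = [1, 0, 4, 6, 5, 3, 2] 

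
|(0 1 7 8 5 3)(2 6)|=6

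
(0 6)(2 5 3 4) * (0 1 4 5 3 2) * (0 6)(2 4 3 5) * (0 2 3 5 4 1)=(0 2 4 6)(1 5)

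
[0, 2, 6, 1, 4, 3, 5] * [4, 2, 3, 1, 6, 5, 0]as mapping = [0→4, 1→3, 2→0, 3→2, 4→6, 5→1, 6→5]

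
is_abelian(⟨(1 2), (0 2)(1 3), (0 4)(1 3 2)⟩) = no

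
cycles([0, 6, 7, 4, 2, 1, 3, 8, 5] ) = (1 6 3 4 2 7 8 5)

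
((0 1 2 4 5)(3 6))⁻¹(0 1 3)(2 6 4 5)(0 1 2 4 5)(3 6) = (0 4 3 5)(1 2 6)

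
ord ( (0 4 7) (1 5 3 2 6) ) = 15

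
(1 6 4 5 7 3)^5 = (1 3 7 5 4 6)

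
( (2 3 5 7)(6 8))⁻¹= (2 7 5 3)(6 8)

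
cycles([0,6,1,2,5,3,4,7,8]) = (1 6 4 5 3 2)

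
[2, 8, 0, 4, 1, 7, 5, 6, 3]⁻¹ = [2, 4, 0, 8, 3, 6, 7, 5, 1]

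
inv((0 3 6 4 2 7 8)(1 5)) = (0 8 7 2 4 6 3)(1 5)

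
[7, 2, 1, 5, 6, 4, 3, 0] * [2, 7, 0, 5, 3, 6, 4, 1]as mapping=[0→1, 1→0, 2→7, 3→6, 4→4, 5→3, 6→5, 7→2]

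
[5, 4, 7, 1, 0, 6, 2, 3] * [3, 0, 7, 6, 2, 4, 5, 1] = [4, 2, 1, 0, 3, 5, 7, 6]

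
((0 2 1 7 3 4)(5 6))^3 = (0 7)(1 4)(2 3)(5 6)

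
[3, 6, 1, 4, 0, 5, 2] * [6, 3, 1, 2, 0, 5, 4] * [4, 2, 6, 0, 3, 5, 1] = [6, 3, 0, 4, 1, 5, 2]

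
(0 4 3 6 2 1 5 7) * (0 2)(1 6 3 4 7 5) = (0 7 2 6)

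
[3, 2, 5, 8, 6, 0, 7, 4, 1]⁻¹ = [5, 8, 1, 0, 7, 2, 4, 6, 3]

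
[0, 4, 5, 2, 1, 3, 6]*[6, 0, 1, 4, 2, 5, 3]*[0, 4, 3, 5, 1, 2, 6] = [6, 3, 2, 4, 0, 1, 5]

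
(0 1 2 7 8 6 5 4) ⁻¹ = (0 4 5 6 8 7 2 1) 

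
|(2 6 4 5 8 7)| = 6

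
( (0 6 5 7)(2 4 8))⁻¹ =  (0 7 5 6)(2 8 4)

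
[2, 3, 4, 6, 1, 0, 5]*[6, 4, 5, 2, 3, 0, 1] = [5, 2, 3, 1, 4, 6, 0]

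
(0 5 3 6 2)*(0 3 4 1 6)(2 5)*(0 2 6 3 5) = (0 6)(1 3 2 5 4)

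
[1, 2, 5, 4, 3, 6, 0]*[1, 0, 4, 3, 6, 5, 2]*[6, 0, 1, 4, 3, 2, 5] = [6, 3, 2, 5, 4, 1, 0]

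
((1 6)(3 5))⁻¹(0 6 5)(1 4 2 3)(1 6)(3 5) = (0 1 3)(2 5 6 4)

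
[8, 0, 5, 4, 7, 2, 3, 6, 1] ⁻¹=[1, 8, 5, 6, 3, 2, 7, 4, 0] 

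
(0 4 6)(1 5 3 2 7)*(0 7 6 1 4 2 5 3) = (0 2 6 7 4 1 3 5)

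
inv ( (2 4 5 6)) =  (2 6 5 4)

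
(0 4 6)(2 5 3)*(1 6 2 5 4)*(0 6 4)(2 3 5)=(0 1 4 3 2)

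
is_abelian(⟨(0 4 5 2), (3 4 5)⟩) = no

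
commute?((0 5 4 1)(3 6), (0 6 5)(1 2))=no:(0 5 4 1)(3 6)*(0 6 5)(1 2)=(1 6 3 5 4 2), (0 6 5)(1 2)*(0 5 4 1)(3 6)=(0 3 6 4 1 2)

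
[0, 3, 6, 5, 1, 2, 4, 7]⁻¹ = [0, 4, 5, 1, 6, 3, 2, 7]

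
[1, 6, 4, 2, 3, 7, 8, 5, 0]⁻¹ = [8, 0, 3, 4, 2, 7, 1, 5, 6]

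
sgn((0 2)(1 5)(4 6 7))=1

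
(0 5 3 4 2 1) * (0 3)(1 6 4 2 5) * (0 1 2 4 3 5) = (0 2 6 3 4)(1 5)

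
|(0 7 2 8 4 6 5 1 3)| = 9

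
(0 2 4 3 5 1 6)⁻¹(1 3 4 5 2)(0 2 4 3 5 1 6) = (1 4 6 5 3)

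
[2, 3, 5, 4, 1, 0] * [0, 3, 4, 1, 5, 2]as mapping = [0→4, 1→1, 2→2, 3→5, 4→3, 5→0]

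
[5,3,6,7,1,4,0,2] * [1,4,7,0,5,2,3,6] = [2,0,3,6,4,5,1,7]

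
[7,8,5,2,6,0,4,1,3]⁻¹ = [5,7,3,8,6,2,4,0,1]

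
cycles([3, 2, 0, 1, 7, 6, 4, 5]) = (0 3 1 2)(4 7 5 6)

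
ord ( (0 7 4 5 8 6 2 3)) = 8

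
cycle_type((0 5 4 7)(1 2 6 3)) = 4^2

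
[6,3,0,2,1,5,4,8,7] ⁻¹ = [2,4,3,1,6,5,0,8,7] 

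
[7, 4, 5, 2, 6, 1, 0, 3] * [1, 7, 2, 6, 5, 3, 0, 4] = [4, 5, 3, 2, 0, 7, 1, 6]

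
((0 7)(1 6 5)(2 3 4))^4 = (1 6 5)(2 3 4)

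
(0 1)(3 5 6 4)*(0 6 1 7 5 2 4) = (0 7 5 1 6)(2 4 3)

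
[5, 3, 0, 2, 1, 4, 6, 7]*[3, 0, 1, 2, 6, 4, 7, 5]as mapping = [0→4, 1→2, 2→3, 3→1, 4→0, 5→6, 6→7, 7→5]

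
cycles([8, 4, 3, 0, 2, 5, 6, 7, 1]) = (0 8 1 4 2 3) 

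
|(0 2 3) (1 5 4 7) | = 12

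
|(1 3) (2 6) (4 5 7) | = 6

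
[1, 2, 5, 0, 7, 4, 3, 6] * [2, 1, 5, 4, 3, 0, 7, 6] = [1, 5, 0, 2, 6, 3, 4, 7]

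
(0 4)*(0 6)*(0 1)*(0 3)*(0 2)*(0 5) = (0 4 6 1 3 2 5)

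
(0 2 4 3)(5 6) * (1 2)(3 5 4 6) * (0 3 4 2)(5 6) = (0 1)(2 5 4 6)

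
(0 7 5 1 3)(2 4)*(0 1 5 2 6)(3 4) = (0 7 2 3 1 4 6)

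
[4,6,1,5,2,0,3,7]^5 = [3,4,0,1,5,6,2,7]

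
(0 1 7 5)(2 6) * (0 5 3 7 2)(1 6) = (0 6)(1 2)(3 7)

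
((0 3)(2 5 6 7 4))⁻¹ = (0 3)(2 4 7 6 5)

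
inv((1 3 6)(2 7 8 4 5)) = (1 6 3)(2 5 4 8 7)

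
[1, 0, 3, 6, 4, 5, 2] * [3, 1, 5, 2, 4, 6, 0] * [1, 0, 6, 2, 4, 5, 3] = [0, 2, 6, 1, 4, 3, 5]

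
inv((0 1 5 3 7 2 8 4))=(0 4 8 2 7 3 5 1)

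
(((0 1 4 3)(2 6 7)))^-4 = (2 7 6)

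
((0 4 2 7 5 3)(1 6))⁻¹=(0 3 5 7 2 4)(1 6)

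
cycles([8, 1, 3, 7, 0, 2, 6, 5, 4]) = (0 8 4)(2 3 7 5)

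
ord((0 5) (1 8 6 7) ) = 4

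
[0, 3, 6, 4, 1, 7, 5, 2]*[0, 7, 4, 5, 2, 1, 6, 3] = [0, 5, 6, 2, 7, 3, 1, 4]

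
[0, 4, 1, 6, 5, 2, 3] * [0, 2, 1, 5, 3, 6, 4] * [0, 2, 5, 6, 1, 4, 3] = [0, 6, 5, 1, 3, 2, 4]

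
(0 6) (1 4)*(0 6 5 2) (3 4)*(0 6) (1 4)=(0 5 2 6) (1 3) 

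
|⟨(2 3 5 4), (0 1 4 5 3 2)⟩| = 720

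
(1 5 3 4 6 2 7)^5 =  (1 2 4 5 7 6 3)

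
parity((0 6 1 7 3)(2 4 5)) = even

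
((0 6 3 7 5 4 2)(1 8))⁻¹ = (0 2 4 5 7 3 6)(1 8)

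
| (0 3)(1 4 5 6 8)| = 10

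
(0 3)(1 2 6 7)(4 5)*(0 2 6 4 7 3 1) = (0 1 6 3 2 4 5 7)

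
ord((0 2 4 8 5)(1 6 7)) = 15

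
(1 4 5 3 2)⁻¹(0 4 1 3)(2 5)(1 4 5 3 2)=(0 5 4 2)(1 3)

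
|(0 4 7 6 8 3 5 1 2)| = 9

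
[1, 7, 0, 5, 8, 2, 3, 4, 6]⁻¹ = [2, 0, 5, 6, 7, 3, 8, 1, 4]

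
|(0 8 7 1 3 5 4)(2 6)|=14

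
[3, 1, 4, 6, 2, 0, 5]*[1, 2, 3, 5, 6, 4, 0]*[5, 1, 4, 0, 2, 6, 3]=[6, 4, 3, 5, 0, 1, 2]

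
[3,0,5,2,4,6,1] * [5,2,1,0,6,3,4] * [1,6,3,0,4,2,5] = [1,2,0,6,5,4,3] 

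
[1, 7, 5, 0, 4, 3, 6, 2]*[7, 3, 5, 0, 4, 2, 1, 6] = [3, 6, 2, 7, 4, 0, 1, 5]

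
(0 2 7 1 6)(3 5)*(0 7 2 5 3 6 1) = (0 5 6 7)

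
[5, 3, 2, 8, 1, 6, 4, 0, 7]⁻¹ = [7, 4, 2, 1, 6, 0, 5, 8, 3]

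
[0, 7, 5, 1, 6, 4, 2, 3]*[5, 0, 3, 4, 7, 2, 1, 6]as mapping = [0→5, 1→6, 2→2, 3→0, 4→1, 5→7, 6→3, 7→4]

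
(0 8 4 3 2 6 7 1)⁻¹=(0 1 7 6 2 3 4 8)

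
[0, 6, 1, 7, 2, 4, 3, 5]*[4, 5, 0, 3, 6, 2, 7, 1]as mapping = [0→4, 1→7, 2→5, 3→1, 4→0, 5→6, 6→3, 7→2]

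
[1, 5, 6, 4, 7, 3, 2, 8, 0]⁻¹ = [8, 0, 6, 5, 3, 1, 2, 4, 7]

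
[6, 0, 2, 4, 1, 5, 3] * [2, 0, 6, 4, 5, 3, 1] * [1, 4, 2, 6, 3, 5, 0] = [4, 2, 0, 5, 1, 6, 3]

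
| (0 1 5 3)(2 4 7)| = 12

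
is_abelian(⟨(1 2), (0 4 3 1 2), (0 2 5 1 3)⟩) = no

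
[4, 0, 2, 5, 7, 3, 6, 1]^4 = [0, 1, 2, 3, 4, 5, 6, 7]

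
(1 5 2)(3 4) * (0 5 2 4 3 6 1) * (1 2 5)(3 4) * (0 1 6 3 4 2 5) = (0 6 5 4 3 2 1)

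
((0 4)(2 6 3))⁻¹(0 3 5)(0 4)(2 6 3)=(2 5 4)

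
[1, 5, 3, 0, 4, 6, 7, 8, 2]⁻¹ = [3, 0, 8, 2, 4, 1, 5, 6, 7]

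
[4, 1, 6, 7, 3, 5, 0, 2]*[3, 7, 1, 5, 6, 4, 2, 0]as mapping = [0→6, 1→7, 2→2, 3→0, 4→5, 5→4, 6→3, 7→1]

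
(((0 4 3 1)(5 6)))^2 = (0 3)(1 4)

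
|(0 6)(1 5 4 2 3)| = 10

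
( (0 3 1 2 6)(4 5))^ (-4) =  (0 3 1 2 6)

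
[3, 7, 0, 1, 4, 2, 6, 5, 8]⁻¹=[2, 3, 5, 0, 4, 7, 6, 1, 8]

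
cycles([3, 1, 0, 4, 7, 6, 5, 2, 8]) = (0 3 4 7 2)(5 6)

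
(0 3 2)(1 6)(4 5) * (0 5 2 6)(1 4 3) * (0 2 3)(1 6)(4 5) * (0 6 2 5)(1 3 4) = (0 2 1 5 6)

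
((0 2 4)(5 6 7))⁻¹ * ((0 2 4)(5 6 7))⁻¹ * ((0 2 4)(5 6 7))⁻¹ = ()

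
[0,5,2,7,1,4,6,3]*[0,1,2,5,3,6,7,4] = [0,6,2,4,1,3,7,5]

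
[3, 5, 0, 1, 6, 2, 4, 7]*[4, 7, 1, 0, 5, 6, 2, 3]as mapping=[0→0, 1→6, 2→4, 3→7, 4→2, 5→1, 6→5, 7→3]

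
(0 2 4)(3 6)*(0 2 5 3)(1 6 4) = (0 5 3 4 2 1 6)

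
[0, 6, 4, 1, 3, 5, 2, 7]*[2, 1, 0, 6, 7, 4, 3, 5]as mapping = [0→2, 1→3, 2→7, 3→1, 4→6, 5→4, 6→0, 7→5]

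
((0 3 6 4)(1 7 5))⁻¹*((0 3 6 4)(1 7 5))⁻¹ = (0 6)(1 7 5)(3 4)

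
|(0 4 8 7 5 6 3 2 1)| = 9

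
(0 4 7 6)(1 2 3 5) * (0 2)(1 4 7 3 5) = (0 7 6 2 5 4 3 1)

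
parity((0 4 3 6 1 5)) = odd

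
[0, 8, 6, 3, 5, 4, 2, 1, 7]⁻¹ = [0, 7, 6, 3, 5, 4, 2, 8, 1]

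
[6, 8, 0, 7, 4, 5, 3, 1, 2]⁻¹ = [2, 7, 8, 6, 4, 5, 0, 3, 1]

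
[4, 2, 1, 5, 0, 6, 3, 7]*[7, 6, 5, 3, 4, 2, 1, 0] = [4, 5, 6, 2, 7, 1, 3, 0]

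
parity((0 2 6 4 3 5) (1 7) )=even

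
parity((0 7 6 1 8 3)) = odd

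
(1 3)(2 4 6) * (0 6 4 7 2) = (0 6)(1 3)(2 7)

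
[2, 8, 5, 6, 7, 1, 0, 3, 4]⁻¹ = [6, 5, 0, 7, 8, 2, 3, 4, 1]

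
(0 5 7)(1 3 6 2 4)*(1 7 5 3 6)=(0 3 1 6 2 4 7)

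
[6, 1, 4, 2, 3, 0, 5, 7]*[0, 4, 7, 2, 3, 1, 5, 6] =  [5, 4, 3, 7, 2, 0, 1, 6]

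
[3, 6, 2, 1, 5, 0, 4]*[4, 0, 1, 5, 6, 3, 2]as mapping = [0→5, 1→2, 2→1, 3→0, 4→3, 5→4, 6→6]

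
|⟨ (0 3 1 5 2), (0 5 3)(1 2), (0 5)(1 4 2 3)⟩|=720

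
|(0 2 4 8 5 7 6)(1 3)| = 14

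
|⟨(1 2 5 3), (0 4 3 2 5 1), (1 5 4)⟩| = 720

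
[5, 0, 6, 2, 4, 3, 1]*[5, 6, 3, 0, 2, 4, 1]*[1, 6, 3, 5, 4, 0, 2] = [4, 0, 6, 5, 3, 1, 2]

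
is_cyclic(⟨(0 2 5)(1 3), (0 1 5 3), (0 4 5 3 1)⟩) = no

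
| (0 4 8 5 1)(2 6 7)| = 15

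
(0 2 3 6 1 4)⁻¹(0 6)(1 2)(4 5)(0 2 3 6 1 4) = (0 5)(1 2)(3 4)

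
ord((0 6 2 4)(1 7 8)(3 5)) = 12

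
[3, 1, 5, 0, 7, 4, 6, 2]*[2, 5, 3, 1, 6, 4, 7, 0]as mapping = [0→1, 1→5, 2→4, 3→2, 4→0, 5→6, 6→7, 7→3]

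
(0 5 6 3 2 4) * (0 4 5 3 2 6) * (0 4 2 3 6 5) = (0 6 3 5 4 2)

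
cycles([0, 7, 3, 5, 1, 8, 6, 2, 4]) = (1 7 2 3 5 8 4)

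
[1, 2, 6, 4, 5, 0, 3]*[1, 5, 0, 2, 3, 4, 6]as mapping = [0→5, 1→0, 2→6, 3→3, 4→4, 5→1, 6→2]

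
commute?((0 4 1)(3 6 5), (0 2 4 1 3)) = no:(0 4 1)(3 6 5)*(0 2 4 1 3) = (0 1 2 4 3 6 5), (0 2 4 1 3)*(0 4 1)(3 6 5) = (0 2 1 6 5 3 4)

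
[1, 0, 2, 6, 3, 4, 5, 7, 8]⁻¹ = [1, 0, 2, 4, 5, 6, 3, 7, 8]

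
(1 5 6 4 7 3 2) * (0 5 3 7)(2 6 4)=(0 5 4)(1 3 6 2)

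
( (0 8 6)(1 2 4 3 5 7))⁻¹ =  (0 6 8)(1 7 5 3 4 2)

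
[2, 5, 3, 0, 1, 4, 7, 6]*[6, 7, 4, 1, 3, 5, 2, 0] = [4, 5, 1, 6, 7, 3, 0, 2]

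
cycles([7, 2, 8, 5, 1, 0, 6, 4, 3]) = (0 7 4 1 2 8 3 5) 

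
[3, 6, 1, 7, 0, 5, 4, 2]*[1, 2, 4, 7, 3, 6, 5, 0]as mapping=[0→7, 1→5, 2→2, 3→0, 4→1, 5→6, 6→3, 7→4]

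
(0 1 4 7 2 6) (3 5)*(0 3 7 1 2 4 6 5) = (0 2 5 7 4 1 6 3) 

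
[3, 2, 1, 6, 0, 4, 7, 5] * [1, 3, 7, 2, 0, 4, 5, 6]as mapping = [0→2, 1→7, 2→3, 3→5, 4→1, 5→0, 6→6, 7→4]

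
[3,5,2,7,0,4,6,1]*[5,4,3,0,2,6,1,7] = [0,6,3,7,5,2,1,4]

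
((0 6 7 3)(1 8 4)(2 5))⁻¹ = (0 3 7 6)(1 4 8)(2 5)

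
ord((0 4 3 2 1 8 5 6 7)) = 9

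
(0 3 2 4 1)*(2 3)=(0 2 4 1)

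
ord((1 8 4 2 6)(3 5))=10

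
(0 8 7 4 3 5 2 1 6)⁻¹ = (0 6 1 2 5 3 4 7 8)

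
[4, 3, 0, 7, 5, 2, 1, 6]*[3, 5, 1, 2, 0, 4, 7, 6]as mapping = [0→0, 1→2, 2→3, 3→6, 4→4, 5→1, 6→5, 7→7]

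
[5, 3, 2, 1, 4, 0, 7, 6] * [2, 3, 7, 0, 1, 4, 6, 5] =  [4, 0, 7, 3, 1, 2, 5, 6] 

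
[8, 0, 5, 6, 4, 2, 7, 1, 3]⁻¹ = [1, 7, 5, 8, 4, 2, 3, 6, 0]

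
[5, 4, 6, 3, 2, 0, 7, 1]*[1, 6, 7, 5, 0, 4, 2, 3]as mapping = [0→4, 1→0, 2→2, 3→5, 4→7, 5→1, 6→3, 7→6]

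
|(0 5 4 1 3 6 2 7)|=8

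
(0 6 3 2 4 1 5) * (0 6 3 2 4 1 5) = (0 3 4 5 6 2 1)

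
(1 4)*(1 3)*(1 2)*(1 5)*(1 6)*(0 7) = (0 7)(1 4 3 2 5 6)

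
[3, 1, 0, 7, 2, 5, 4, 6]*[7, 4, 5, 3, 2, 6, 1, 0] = [3, 4, 7, 0, 5, 6, 2, 1]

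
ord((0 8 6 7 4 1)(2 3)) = 6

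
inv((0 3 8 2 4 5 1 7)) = (0 7 1 5 4 2 8 3)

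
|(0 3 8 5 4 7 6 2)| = 8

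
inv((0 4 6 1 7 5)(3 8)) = (0 5 7 1 6 4)(3 8)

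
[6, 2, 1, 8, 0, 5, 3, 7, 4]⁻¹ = [4, 2, 1, 6, 8, 5, 0, 7, 3]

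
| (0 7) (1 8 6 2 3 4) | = 6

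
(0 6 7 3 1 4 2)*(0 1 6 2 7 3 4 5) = (0 2 1 5)(3 6)(4 7)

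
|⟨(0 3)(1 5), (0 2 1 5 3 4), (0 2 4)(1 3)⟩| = 720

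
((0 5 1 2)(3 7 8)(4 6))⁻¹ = (0 2 1 5)(3 8 7)(4 6)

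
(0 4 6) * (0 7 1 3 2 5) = (0 4 6 7 1 3 2 5)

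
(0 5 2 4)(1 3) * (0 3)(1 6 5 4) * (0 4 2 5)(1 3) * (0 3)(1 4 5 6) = (0 2)(1 5 6 3)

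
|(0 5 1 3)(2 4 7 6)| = 4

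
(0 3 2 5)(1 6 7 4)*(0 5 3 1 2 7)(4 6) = (0 1 4 2 3 7 6)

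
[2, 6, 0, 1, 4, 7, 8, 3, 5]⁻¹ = [2, 3, 0, 7, 4, 8, 1, 5, 6]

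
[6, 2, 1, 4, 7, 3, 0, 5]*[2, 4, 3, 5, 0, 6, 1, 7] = [1, 3, 4, 0, 7, 5, 2, 6]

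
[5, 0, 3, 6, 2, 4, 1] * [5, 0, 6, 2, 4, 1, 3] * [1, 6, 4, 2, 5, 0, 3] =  [6, 0, 4, 2, 3, 5, 1]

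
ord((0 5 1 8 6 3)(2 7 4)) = 6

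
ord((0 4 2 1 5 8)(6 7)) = 6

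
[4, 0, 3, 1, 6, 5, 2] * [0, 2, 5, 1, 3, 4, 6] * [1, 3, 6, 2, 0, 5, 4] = [2, 1, 3, 6, 4, 0, 5]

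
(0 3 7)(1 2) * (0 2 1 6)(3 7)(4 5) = (0 7 2 6)(4 5)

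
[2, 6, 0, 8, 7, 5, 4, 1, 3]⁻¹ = [2, 7, 0, 8, 6, 5, 1, 4, 3]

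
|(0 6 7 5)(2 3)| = 4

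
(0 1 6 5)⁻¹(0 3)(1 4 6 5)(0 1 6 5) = (0 6 4 5)(1 3)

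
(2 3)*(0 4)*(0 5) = (0 4 5)(2 3)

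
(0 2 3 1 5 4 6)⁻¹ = (0 6 4 5 1 3 2)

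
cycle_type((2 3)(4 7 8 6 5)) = 2.5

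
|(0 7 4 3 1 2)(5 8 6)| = 6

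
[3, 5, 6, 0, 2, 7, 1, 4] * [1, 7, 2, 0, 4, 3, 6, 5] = [0, 3, 6, 1, 2, 5, 7, 4]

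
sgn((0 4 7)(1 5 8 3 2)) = 1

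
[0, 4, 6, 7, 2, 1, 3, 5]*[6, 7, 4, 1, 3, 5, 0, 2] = [6, 3, 0, 2, 4, 7, 1, 5]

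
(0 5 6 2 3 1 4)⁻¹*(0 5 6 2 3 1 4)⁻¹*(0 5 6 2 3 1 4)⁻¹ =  (0 3 5 1 6 4 2)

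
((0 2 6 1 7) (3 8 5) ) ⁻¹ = (0 7 1 6 2) (3 5 8) 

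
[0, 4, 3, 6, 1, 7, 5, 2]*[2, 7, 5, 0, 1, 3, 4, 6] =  [2, 1, 0, 4, 7, 6, 3, 5]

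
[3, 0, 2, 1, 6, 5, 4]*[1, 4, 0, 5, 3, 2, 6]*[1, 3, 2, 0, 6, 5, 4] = [5, 3, 1, 6, 4, 2, 0]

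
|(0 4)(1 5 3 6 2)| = 10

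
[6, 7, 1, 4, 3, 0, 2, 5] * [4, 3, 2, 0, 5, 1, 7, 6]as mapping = [0→7, 1→6, 2→3, 3→5, 4→0, 5→4, 6→2, 7→1]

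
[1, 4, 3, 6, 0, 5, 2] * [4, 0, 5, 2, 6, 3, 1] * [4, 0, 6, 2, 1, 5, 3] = [4, 3, 6, 0, 1, 2, 5] 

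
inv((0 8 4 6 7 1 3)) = (0 3 1 7 6 4 8)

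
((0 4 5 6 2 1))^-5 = (0 4 5 6 2 1)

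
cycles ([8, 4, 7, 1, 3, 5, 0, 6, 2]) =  (0 8 2 7 6)(1 4 3)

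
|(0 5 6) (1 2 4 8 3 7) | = 6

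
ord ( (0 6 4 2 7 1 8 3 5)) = 9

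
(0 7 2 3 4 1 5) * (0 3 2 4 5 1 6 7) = (3 5)(4 6 7)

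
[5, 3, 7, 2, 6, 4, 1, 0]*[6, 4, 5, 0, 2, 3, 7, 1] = [3, 0, 1, 5, 7, 2, 4, 6]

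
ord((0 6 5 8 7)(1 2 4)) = 15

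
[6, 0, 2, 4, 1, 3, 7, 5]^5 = [4, 3, 2, 7, 5, 6, 1, 0]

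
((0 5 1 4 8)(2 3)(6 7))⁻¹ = (0 8 4 1 5)(2 3)(6 7)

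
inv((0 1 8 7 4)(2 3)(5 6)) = (0 4 7 8 1)(2 3)(5 6)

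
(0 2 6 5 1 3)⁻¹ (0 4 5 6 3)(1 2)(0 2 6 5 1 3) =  (0 2 4 1 5)(3 6)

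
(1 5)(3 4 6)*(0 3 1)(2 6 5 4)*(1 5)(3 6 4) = (0 6 5)(1 3 2 4)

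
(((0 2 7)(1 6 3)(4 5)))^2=(0 7 2)(1 3 6)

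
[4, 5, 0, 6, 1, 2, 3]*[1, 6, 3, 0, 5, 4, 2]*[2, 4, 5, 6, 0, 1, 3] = [1, 0, 4, 5, 3, 6, 2]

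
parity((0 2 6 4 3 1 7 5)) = odd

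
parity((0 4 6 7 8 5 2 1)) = odd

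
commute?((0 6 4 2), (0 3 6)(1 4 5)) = no:(0 6 4 2)*(0 3 6)(1 4 5) = (1 4 2 3 6 5), (0 3 6)(1 4 5)*(0 6 4 2) = (0 3 4 5 1 2)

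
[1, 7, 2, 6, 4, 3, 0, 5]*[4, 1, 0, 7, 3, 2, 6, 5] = [1, 5, 0, 6, 3, 7, 4, 2]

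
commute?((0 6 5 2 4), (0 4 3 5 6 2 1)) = no:(0 6 5 2 4) * (0 4 3 5 6 2 1) = (0 2 3 5 1), (0 4 3 5 6 2 1) * (0 6 5 2 4) = (1 6 4 3 2)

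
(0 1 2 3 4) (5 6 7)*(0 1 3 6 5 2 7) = (0 3 4 1 7 2 6) 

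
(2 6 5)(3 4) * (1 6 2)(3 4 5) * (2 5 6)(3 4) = (1 2 5)(3 6 4)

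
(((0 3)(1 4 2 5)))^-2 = (1 2)(4 5)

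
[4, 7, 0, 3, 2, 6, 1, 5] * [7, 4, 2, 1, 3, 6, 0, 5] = [3, 5, 7, 1, 2, 0, 4, 6]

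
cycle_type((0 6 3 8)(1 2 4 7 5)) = 4.5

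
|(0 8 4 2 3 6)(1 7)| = 6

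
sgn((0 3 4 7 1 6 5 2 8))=1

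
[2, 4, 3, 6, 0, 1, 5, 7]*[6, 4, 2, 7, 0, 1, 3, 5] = [2, 0, 7, 3, 6, 4, 1, 5]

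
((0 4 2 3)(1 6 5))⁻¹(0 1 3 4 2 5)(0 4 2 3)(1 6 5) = (0 2 3 1 4 6)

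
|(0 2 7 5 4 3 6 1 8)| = 9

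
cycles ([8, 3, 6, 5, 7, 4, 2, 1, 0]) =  (0 8)(1 3 5 4 7)(2 6)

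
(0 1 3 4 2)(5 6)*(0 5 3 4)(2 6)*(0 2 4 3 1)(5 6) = (1 3 2 6)(4 5)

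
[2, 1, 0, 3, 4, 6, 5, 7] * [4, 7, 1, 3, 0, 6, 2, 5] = [1, 7, 4, 3, 0, 2, 6, 5]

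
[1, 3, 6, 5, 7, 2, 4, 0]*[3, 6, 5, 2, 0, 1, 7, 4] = [6, 2, 7, 1, 4, 5, 0, 3]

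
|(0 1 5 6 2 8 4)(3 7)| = 14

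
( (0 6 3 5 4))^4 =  (0 4 5 3 6)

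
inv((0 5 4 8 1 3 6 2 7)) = (0 7 2 6 3 1 8 4 5)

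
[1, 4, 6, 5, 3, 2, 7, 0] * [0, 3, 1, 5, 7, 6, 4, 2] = [3, 7, 4, 6, 5, 1, 2, 0]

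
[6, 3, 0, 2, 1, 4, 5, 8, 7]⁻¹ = [2, 4, 3, 1, 5, 6, 0, 8, 7]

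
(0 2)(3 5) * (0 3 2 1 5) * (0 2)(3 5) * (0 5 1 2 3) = (0 2 1)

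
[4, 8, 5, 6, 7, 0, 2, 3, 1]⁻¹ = [5, 8, 6, 7, 0, 2, 3, 4, 1]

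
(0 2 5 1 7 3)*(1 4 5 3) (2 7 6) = (0 7 1 6 2 3) (4 5) 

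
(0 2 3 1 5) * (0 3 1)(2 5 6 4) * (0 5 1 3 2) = (0 1 6 4)(2 3 5)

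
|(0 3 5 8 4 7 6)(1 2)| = 14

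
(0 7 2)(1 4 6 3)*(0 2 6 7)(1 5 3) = (1 4 7 6)(3 5)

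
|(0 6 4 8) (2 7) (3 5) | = 4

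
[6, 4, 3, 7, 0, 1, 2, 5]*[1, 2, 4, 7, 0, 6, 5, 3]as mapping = [0→5, 1→0, 2→7, 3→3, 4→1, 5→2, 6→4, 7→6]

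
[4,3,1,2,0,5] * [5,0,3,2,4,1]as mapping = [0→4,1→2,2→0,3→3,4→5,5→1]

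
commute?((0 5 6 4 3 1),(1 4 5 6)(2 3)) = no:(0 5 6 4 3 1)*(1 4 5 6)(2 3) = (0 6 5 1)(2 3 4),(1 4 5 6)(2 3)*(0 5 6 4 3 1) = (0 5 4 6)(1 3 2)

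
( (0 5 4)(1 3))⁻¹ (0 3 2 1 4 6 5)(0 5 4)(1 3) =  (0 6 4 5 1 2 3)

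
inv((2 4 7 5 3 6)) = (2 6 3 5 7 4)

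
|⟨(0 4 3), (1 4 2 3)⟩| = 120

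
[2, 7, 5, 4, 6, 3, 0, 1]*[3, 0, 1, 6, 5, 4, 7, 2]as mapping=[0→1, 1→2, 2→4, 3→5, 4→7, 5→6, 6→3, 7→0]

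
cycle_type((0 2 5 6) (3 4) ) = 2.4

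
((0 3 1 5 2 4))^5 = (0 4 2 5 1 3)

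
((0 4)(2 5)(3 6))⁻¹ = (0 4)(2 5)(3 6)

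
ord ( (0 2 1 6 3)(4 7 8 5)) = 20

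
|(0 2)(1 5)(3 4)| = 2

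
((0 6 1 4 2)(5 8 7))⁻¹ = (0 2 4 1 6)(5 7 8)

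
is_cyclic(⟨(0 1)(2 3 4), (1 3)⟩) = no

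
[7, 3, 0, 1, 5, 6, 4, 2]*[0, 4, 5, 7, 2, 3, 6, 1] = [1, 7, 0, 4, 3, 6, 2, 5]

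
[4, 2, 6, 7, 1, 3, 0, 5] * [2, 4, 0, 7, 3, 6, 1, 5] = [3, 0, 1, 5, 4, 7, 2, 6]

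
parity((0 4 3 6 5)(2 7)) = odd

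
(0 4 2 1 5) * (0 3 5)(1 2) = (0 4 1)(3 5)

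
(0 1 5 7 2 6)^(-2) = (0 2 5)(1 6 7)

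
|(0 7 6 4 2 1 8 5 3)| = 9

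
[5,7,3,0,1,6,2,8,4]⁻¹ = [3,4,6,2,8,0,5,1,7]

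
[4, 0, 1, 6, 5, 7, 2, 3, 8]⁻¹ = [1, 2, 6, 7, 0, 4, 3, 5, 8]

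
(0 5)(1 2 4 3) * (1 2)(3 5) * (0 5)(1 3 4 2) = (0 4)(1 3)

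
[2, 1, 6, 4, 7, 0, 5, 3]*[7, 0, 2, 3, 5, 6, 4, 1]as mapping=[0→2, 1→0, 2→4, 3→5, 4→1, 5→7, 6→6, 7→3]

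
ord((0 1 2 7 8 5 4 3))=8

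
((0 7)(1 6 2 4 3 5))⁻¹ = (0 7)(1 5 3 4 2 6)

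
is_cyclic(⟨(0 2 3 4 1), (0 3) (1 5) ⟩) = no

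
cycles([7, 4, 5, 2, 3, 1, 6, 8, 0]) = (0 7 8)(1 4 3 2 5)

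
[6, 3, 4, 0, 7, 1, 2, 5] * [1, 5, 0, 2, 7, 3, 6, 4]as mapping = [0→6, 1→2, 2→7, 3→1, 4→4, 5→5, 6→0, 7→3]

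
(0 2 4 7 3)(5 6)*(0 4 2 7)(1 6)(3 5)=(0 7 5 1 6 3 4)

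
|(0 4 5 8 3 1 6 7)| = 8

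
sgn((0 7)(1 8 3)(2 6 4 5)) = 1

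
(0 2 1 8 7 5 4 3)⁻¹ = (0 3 4 5 7 8 1 2)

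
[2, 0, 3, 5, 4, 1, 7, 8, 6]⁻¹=[1, 5, 0, 2, 4, 3, 8, 6, 7]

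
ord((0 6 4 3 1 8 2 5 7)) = 9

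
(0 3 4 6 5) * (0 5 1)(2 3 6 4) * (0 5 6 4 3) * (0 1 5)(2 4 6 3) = (0 6 5 3 4 2 1)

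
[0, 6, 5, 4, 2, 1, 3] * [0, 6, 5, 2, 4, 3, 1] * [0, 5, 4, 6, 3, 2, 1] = [0, 5, 6, 3, 2, 1, 4]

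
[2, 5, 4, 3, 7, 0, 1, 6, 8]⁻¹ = [5, 6, 0, 3, 2, 1, 7, 4, 8]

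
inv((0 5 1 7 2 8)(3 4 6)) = (0 8 2 7 1 5)(3 6 4)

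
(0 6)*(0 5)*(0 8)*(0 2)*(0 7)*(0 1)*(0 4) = (0 6 5 8 2 7 1 4)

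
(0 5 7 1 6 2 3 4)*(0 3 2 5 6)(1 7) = (0 6 5 1)(3 4)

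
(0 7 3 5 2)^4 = (0 2 5 3 7)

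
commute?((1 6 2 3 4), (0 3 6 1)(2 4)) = no:(1 6 2 3 4)*(0 3 6 1)(2 4) = (0 3 2 6 4), (0 3 6 1)(2 4)*(1 6 2 3 4) = (0 4 3 2 1)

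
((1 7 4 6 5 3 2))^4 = (1 5 7 3 4 2 6)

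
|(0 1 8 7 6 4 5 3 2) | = 9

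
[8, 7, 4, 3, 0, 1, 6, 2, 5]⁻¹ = [4, 5, 7, 3, 2, 8, 6, 1, 0]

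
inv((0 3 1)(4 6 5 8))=(0 1 3)(4 8 5 6)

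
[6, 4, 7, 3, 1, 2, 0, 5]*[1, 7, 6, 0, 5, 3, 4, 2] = [4, 5, 2, 0, 7, 6, 1, 3]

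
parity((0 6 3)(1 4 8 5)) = odd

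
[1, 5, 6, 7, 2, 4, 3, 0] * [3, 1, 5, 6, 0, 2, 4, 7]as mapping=[0→1, 1→2, 2→4, 3→7, 4→5, 5→0, 6→6, 7→3]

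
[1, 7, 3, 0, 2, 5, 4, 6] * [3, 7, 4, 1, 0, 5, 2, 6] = [7, 6, 1, 3, 4, 5, 0, 2] 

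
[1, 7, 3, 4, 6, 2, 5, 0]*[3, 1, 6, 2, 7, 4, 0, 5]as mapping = [0→1, 1→5, 2→2, 3→7, 4→0, 5→6, 6→4, 7→3]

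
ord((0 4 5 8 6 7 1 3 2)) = 9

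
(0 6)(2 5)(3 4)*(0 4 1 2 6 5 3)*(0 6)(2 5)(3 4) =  (0 2 4 6 3 1 5)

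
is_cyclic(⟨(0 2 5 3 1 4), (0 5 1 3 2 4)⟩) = no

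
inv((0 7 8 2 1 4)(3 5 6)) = (0 4 1 2 8 7)(3 6 5)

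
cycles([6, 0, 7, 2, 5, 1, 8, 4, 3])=(0 6 8 3 2 7 4 5 1)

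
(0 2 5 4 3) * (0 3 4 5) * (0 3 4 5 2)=(2 3 4 5)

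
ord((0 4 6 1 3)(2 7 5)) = 15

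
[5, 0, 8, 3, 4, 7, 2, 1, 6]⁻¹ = [1, 7, 6, 3, 4, 0, 8, 5, 2]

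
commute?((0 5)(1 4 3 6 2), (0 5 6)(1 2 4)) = no:(0 5)(1 4 3 6 2) * (0 5 6)(1 2 4) = (0 6 4 3), (0 5 6)(1 2 4) * (0 5)(1 4 3 6 2) = (2 3 6 5)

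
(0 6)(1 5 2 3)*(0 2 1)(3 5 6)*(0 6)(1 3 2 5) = (0 2 1)(3 6 5)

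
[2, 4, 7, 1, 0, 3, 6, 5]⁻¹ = [4, 3, 0, 5, 1, 7, 6, 2]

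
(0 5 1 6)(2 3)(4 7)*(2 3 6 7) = (0 5 1 7 4 2 6)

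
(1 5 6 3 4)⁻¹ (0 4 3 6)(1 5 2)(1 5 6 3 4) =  (0 1 4 3)(2 5 6)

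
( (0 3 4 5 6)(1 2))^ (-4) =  (0 3 4 5 6)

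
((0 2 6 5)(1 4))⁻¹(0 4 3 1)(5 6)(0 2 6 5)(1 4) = (0 5)(1 3 4 2)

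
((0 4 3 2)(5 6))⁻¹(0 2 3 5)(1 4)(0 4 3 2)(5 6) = (0 2 6 4)(1 3)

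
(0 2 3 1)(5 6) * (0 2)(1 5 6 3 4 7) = (1 2 4 7)(3 5)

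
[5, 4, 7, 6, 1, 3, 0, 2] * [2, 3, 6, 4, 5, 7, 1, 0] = [7, 5, 0, 1, 3, 4, 2, 6]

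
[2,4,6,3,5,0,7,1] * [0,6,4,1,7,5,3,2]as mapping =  [0→4,1→7,2→3,3→1,4→5,5→0,6→2,7→6]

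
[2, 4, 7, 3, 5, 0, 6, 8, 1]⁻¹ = [5, 8, 0, 3, 1, 4, 6, 2, 7]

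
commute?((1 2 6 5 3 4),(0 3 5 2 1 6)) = no:(1 2 6 5 3 4)*(0 3 5 2 1 6) = (0 3 4 6 2),(0 3 5 2 1 6)*(1 2 6 5 3 4) = (0 4 1 5 6)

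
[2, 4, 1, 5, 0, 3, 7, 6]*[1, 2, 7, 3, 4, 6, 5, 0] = [7, 4, 2, 6, 1, 3, 0, 5]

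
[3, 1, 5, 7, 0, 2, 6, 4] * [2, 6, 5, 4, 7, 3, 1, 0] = [4, 6, 3, 0, 2, 5, 1, 7]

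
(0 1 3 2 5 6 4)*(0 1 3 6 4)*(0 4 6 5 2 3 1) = (0 1 5 6 4)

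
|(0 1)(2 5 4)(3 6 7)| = 6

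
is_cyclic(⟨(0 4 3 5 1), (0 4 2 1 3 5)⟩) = no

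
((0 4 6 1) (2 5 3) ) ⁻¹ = (0 1 6 4) (2 3 5) 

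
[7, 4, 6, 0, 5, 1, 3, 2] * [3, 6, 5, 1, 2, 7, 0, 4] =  [4, 2, 0, 3, 7, 6, 1, 5]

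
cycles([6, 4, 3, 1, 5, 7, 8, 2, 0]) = (0 6 8)(1 4 5 7 2 3)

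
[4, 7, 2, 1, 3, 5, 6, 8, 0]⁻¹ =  [8, 3, 2, 4, 0, 5, 6, 1, 7]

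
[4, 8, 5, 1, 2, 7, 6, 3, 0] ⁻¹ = [8, 3, 4, 7, 0, 2, 6, 5, 1] 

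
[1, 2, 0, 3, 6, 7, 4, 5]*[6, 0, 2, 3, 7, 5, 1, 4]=[0, 2, 6, 3, 1, 4, 7, 5]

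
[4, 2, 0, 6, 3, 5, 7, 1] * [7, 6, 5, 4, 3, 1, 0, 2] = [3, 5, 7, 0, 4, 1, 2, 6] 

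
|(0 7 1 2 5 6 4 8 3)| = 9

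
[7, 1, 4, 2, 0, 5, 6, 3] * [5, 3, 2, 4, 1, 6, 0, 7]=[7, 3, 1, 2, 5, 6, 0, 4]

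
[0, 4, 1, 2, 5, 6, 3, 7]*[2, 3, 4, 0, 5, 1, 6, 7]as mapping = [0→2, 1→5, 2→3, 3→4, 4→1, 5→6, 6→0, 7→7]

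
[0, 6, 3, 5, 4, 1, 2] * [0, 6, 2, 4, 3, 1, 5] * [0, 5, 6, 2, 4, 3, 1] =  [0, 3, 4, 5, 2, 1, 6]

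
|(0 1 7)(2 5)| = 6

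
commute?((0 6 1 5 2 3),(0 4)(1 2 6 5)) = no:(0 6 1 5 2 3)*(0 4)(1 2 6 5) = (0 5 6 2 3 4),(0 4)(1 2 6 5)*(0 6 1 5 2 3) = (0 4 6 2 1 3)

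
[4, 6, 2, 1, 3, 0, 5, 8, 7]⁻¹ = [5, 3, 2, 4, 0, 6, 1, 8, 7]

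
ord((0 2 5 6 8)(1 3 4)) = 15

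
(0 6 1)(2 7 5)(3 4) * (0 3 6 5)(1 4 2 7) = (0 5 7)(1 3 2)(4 6)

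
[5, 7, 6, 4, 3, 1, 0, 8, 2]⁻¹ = [6, 5, 8, 4, 3, 0, 2, 1, 7]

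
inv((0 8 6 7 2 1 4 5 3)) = (0 3 5 4 1 2 7 6 8)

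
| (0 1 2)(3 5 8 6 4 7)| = 6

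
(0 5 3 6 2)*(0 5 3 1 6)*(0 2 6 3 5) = (0 5 1 3 2) 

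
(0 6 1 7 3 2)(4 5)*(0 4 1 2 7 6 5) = (0 5 1 6 2 4)(3 7)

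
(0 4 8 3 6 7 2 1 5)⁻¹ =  (0 5 1 2 7 6 3 8 4)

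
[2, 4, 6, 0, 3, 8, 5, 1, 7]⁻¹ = [3, 7, 0, 4, 1, 6, 2, 8, 5]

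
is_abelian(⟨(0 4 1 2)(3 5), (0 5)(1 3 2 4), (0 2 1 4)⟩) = no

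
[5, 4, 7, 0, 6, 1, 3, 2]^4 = [6, 0, 2, 4, 5, 3, 1, 7]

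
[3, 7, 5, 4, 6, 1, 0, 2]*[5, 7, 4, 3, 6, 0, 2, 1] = [3, 1, 0, 6, 2, 7, 5, 4]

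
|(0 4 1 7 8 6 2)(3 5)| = 14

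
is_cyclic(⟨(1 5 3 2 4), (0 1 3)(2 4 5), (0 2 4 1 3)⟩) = no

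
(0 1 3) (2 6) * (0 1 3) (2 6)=(0 3 1) 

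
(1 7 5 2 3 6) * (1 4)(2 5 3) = (1 7 3 6 4)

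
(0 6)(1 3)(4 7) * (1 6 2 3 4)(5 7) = (0 2 3 6)(1 4 5 7)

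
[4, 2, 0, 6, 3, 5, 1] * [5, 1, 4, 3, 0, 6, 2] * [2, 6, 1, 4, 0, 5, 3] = [2, 0, 5, 1, 4, 3, 6]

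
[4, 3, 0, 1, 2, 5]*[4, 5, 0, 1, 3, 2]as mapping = [0→3, 1→1, 2→4, 3→5, 4→0, 5→2]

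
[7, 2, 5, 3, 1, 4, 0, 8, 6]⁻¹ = [6, 4, 1, 3, 5, 2, 8, 0, 7]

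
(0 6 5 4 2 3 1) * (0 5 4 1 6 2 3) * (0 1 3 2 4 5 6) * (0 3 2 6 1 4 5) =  (0 5 2 4 6)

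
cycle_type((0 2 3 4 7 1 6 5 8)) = 9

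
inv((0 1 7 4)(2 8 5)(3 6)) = (0 4 7 1)(2 5 8)(3 6)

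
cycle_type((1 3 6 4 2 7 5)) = 7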